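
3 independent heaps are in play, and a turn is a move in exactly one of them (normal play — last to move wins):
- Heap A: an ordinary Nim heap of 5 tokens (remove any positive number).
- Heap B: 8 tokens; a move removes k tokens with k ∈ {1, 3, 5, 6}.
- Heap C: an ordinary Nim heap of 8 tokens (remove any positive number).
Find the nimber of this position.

15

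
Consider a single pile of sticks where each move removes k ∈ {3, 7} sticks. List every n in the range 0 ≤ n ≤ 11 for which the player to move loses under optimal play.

0, 1, 2, 6, 10, 11

Compute g(0), g(1), … for moves {3, 7}:
k:     0  1  2  3  4  5  6  7  8  9 10 11
g(k):  0  0  0  1  1  1  0  2  2  1  0  0
The P-positions (g = 0) in 0..11 are 0, 1, 2, 6, 10, 11.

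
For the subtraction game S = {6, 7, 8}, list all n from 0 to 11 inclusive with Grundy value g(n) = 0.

0, 1, 2, 3, 4, 5

Grundy values for subtraction set {6, 7, 8}:
k:     0  1  2  3  4  5  6  7  8  9 10 11
g(k):  0  0  0  0  0  0  1  1  1  1  1  1
The P-positions (g = 0) in 0..11 are 0, 1, 2, 3, 4, 5.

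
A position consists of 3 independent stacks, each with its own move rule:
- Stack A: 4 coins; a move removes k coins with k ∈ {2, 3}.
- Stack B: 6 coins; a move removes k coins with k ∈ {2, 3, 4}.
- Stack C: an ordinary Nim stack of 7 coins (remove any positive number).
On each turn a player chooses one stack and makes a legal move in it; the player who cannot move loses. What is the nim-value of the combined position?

5

For stack A, compute g(0), g(1), … with moves {2, 3}:
k:     0  1  2  3  4
g(k):  0  0  1  1  2
So g(4) = 2.
Grundy values for stack B (subtraction set {2, 3, 4}):
g(0) = mex{} = 0
g(1) = mex{} = 0
g(2) = mex{0} = 1
g(3) = mex{0} = 1
g(4) = mex{0,1} = 2
g(5) = mex{0,1} = 2
g(6) = mex{1,2} = 0
So g(6) = 0.
Stack C is a plain Nim stack of size 7, so its Grundy value is 7.
The value of a disjunctive sum is the nim-sum of the parts.
Combined value = 2 ⊕ 0 ⊕ 7 = 5.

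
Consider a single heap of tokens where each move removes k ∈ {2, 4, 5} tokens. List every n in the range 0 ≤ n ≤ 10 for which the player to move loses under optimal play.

0, 1, 7, 8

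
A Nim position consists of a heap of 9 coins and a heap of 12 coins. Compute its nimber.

5

Bitwise XOR of the heap sizes:
  1001  (9)
  1100  (12)
  ----
  0101  (5)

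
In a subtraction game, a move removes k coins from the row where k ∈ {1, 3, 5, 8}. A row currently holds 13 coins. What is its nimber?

Build the Grundy sequence with g(k) = mex{g(k−s) : s ∈ {1, 3, 5, 8}, s ≤ k}:
k:     0  1  2  3  4  5  6  7  8  9 10 11 12 13
g(k):  0  1  0  1  0  1  0  1  2  3  2  3  2  0
So g(13) = 0.

0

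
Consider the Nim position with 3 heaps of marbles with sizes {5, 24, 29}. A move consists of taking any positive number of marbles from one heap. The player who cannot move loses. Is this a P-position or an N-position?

Nim-sum: 5 ⊕ 24 ⊕ 29 = 0.
The nim-sum is 0, so this is a P-position: the player to move is in a losing position under optimal play.

P-position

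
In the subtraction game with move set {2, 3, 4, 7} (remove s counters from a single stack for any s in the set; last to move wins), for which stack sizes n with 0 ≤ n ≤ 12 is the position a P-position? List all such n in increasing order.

0, 1, 6, 11, 12

Compute g(0), g(1), … for moves {2, 3, 4, 7}:
k:     0  1  2  3  4  5  6  7  8  9 10 11 12
g(k):  0  0  1  1  2  2  0  3  1  4  2  0  0
The P-positions (g = 0) in 0..12 are 0, 1, 6, 11, 12.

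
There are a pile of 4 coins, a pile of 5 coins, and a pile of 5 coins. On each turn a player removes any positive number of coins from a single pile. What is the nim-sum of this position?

Nim-sum: 4 ^ 5 ^ 5 = 4.

4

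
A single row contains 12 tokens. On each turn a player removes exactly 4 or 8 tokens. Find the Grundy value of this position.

Compute g(0), g(1), … for moves {4, 8}:
k:     0  1  2  3  4  5  6  7  8  9 10 11 12
g(k):  0  0  0  0  1  1  1  1  2  2  2  2  0
So g(12) = 0.

0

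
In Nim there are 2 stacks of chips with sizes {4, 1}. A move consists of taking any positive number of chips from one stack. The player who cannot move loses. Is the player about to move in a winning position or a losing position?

Winning position

Nim-sum: 4 XOR 1 = 5.
The nim-sum is 5 ≠ 0, so this is an N-position: the player to move can win.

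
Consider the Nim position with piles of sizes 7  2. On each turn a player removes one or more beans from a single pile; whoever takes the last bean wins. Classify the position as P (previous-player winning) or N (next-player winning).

N-position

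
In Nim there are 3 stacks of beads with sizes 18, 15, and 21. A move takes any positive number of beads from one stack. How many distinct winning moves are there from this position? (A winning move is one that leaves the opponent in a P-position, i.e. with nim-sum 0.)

Write each in binary and XOR column by column:
  10010  (18)
  01111  (15)
  10101  (21)
  -----
  01000  (8)
The overall nim-sum is X = 8. A stack of size p has a winning move iff p XOR X < p (reduce it to p XOR X).
  18: 18 XOR 8 = 26 ≥ 18 — no move.
  15: 15 XOR 8 = 7 < 15 — winning move (to 7).
  21: 21 XOR 8 = 29 ≥ 21 — no move.
That gives 1 winning move.

1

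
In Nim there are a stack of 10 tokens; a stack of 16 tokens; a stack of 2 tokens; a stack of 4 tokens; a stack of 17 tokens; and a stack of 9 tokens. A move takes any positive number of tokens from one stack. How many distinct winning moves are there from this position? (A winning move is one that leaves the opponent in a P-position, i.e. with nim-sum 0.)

1

Bitwise XOR of the heap sizes:
  01010  (10)
  10000  (16)
  00010  (2)
  00100  (4)
  10001  (17)
  01001  (9)
  -----
  00100  (4)
The overall nim-sum is X = 4. A stack of size p has a winning move iff p XOR X < p (reduce it to p XOR X).
  10: 10 XOR 4 = 14 ≥ 10 — no move.
  16: 16 XOR 4 = 20 ≥ 16 — no move.
  2: 2 XOR 4 = 6 ≥ 2 — no move.
  4: 4 XOR 4 = 0 < 4 — winning move (to 0).
  17: 17 XOR 4 = 21 ≥ 17 — no move.
  9: 9 XOR 4 = 13 ≥ 9 — no move.
That gives 1 winning move.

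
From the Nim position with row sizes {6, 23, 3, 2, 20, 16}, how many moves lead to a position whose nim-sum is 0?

3

Nim-sum: 6 ^ 23 ^ 3 ^ 2 ^ 20 ^ 16 = 20.
The overall nim-sum is X = 20. A row of size p has a winning move iff p XOR X < p (reduce it to p XOR X).
  6: 6 XOR 20 = 18 ≥ 6 — no move.
  23: 23 XOR 20 = 3 < 23 — winning move (to 3).
  3: 3 XOR 20 = 23 ≥ 3 — no move.
  2: 2 XOR 20 = 22 ≥ 2 — no move.
  20: 20 XOR 20 = 0 < 20 — winning move (to 0).
  16: 16 XOR 20 = 4 < 16 — winning move (to 4).
That gives 3 winning moves.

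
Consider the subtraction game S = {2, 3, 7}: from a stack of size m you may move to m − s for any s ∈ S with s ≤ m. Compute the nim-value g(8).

Grundy values for subtraction set {2, 3, 7}:
g(0) = mex{} = 0
g(1) = mex{} = 0
g(2) = mex{0} = 1
g(3) = mex{0} = 1
g(4) = mex{0,1} = 2
g(5) = mex{1} = 0
g(6) = mex{1,2} = 0
g(7) = mex{0,2} = 1
g(8) = mex{0} = 1
So g(8) = 1.

1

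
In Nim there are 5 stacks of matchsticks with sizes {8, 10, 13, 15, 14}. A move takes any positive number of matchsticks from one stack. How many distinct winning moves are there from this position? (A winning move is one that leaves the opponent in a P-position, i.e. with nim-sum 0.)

5

In binary:
  1000  (8)
  1010  (10)
  1101  (13)
  1111  (15)
  1110  (14)
  ----
  1110  (14)
The overall nim-sum is X = 14. A stack of size p has a winning move iff p XOR X < p (reduce it to p XOR X).
  8: 8 XOR 14 = 6 < 8 — winning move (to 6).
  10: 10 XOR 14 = 4 < 10 — winning move (to 4).
  13: 13 XOR 14 = 3 < 13 — winning move (to 3).
  15: 15 XOR 14 = 1 < 15 — winning move (to 1).
  14: 14 XOR 14 = 0 < 14 — winning move (to 0).
That gives 5 winning moves.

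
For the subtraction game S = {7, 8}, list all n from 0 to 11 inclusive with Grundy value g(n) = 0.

0, 1, 2, 3, 4, 5, 6

Grundy values for subtraction set {7, 8}:
g(0) = mex{} = 0
g(1) = mex{} = 0
g(2) = mex{} = 0
g(3) = mex{} = 0
g(4) = mex{} = 0
g(5) = mex{} = 0
g(6) = mex{} = 0
g(7) = mex{0} = 1
g(8) = mex{0} = 1
g(9) = mex{0} = 1
g(10) = mex{0} = 1
g(11) = mex{0} = 1
The P-positions (g = 0) in 0..11 are 0, 1, 2, 3, 4, 5, 6.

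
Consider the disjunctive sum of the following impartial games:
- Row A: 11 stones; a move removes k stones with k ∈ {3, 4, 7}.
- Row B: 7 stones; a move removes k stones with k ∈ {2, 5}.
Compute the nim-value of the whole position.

0

Grundy values for row A (subtraction set {3, 4, 7}):
g(0) = mex{} = 0
g(1) = mex{} = 0
g(2) = mex{} = 0
g(3) = mex{0} = 1
g(4) = mex{0} = 1
g(5) = mex{0} = 1
g(6) = mex{0,1} = 2
g(7) = mex{0,1} = 2
g(8) = mex{0,1} = 2
g(9) = mex{0,1,2} = 3
g(10) = mex{1,2} = 0
g(11) = mex{1,2} = 0
So g(11) = 0.
Grundy values for row B (subtraction set {2, 5}):
k:     0  1  2  3  4  5  6  7
g(k):  0  0  1  1  0  2  1  0
So g(7) = 0.
The value of a disjunctive sum is the nim-sum of the parts.
Combined value = 0 XOR 0 = 0.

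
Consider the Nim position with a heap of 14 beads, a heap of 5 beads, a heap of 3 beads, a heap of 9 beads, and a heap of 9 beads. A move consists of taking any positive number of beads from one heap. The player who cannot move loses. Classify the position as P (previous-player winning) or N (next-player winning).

Write each in binary and XOR column by column:
  1110  (14)
  0101  (5)
  0011  (3)
  1001  (9)
  1001  (9)
  ----
  1000  (8)
The nim-sum is 8 ≠ 0, so this is an N-position: the player to move can win.

N-position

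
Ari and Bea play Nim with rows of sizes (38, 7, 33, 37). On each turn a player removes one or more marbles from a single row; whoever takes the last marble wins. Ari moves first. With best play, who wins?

Ari wins

In binary:
  100110  (38)
  000111  (7)
  100001  (33)
  100101  (37)
  ------
  100101  (37)
The nim-sum is 37 ≠ 0, so this is an N-position: the player to move can win; Ari has a winning move.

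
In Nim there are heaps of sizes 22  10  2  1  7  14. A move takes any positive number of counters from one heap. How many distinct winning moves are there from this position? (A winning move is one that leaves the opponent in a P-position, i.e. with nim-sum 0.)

1

Bitwise XOR of the heap sizes:
  10110  (22)
  01010  (10)
  00010  (2)
  00001  (1)
  00111  (7)
  01110  (14)
  -----
  10110  (22)
The overall nim-sum is X = 22. A heap of size p has a winning move iff p XOR X < p (reduce it to p XOR X).
  22: 22 XOR 22 = 0 < 22 — winning move (to 0).
  10: 10 XOR 22 = 28 ≥ 10 — no move.
  2: 2 XOR 22 = 20 ≥ 2 — no move.
  1: 1 XOR 22 = 23 ≥ 1 — no move.
  7: 7 XOR 22 = 17 ≥ 7 — no move.
  14: 14 XOR 22 = 24 ≥ 14 — no move.
That gives 1 winning move.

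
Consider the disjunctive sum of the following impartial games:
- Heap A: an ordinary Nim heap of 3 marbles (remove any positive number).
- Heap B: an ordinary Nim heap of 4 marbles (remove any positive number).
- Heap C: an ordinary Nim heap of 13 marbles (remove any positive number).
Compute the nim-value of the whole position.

10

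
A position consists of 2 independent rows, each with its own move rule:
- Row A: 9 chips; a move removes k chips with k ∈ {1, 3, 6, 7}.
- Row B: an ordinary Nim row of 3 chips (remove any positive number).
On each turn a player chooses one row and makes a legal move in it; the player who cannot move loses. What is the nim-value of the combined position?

For row A, compute g(0), g(1), … with moves {1, 3, 6, 7}:
g(0) = mex{} = 0
g(1) = mex{0} = 1
g(2) = mex{1} = 0
g(3) = mex{0} = 1
g(4) = mex{1} = 0
g(5) = mex{0} = 1
g(6) = mex{0,1} = 2
g(7) = mex{0,1,2} = 3
g(8) = mex{0,1,3} = 2
g(9) = mex{0,1,2} = 3
So g(9) = 3.
Row B is a plain Nim row of size 3, so its Grundy value is 3.
The value of a disjunctive sum is the nim-sum of the parts.
Combined value = 3 ⊕ 3 = 0.

0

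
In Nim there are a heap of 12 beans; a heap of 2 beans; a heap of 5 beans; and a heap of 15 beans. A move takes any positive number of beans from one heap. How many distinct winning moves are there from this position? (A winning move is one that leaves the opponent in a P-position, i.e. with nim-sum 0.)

Nim-sum: 12 XOR 2 XOR 5 XOR 15 = 4.
The overall nim-sum is X = 4. A heap of size p has a winning move iff p XOR X < p (reduce it to p XOR X).
  12: 12 XOR 4 = 8 < 12 — winning move (to 8).
  2: 2 XOR 4 = 6 ≥ 2 — no move.
  5: 5 XOR 4 = 1 < 5 — winning move (to 1).
  15: 15 XOR 4 = 11 < 15 — winning move (to 11).
That gives 3 winning moves.

3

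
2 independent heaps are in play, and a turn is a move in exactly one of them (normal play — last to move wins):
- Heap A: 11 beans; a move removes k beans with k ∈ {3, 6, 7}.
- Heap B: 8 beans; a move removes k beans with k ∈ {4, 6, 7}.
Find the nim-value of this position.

2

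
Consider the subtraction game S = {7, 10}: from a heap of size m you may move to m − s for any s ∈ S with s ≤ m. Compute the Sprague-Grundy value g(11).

1

Grundy values for subtraction set {7, 10}:
k:     0  1  2  3  4  5  6  7  8  9 10 11
g(k):  0  0  0  0  0  0  0  1  1  1  1  1
So g(11) = 1.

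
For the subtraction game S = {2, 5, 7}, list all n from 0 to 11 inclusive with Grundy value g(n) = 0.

Build the Grundy sequence with g(k) = mex{g(k−s) : s ∈ {2, 5, 7}, s ≤ k}:
k:     0  1  2  3  4  5  6  7  8  9 10 11
g(k):  0  0  1  1  0  2  1  3  2  2  0  3
The P-positions (g = 0) in 0..11 are 0, 1, 4, 10.

0, 1, 4, 10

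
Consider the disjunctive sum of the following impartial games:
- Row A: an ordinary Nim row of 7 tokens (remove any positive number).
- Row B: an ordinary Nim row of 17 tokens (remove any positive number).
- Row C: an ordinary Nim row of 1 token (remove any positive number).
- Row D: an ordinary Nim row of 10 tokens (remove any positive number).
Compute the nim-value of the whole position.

29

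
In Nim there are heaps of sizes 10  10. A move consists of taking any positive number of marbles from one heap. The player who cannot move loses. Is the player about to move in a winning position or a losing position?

Losing position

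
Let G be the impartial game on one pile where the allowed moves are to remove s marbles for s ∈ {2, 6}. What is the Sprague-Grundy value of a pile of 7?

1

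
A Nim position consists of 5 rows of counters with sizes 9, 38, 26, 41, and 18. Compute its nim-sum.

Nim-sum: 9 ^ 38 ^ 26 ^ 41 ^ 18 = 14.

14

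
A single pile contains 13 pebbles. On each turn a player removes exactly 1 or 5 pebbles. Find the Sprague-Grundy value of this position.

1

Build the Grundy sequence with g(k) = mex{g(k−s) : s ∈ {1, 5}, s ≤ k}:
k:     0  1  2  3  4  5  6  7  8  9 10 11 12 13
g(k):  0  1  0  1  0  1  0  1  0  1  0  1  0  1
So g(13) = 1.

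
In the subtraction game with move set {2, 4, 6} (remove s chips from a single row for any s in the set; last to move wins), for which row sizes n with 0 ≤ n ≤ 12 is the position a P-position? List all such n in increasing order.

0, 1, 8, 9

Compute g(0), g(1), … for moves {2, 4, 6}:
k:     0  1  2  3  4  5  6  7  8  9 10 11 12
g(k):  0  0  1  1  2  2  3  3  0  0  1  1  2
The P-positions (g = 0) in 0..12 are 0, 1, 8, 9.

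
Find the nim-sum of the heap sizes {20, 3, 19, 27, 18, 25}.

Bitwise XOR of the heap sizes:
  10100  (20)
  00011  (3)
  10011  (19)
  11011  (27)
  10010  (18)
  11001  (25)
  -----
  10100  (20)

20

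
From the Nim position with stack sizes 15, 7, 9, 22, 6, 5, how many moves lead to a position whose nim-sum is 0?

Write each in binary and XOR column by column:
  01111  (15)
  00111  (7)
  01001  (9)
  10110  (22)
  00110  (6)
  00101  (5)
  -----
  10100  (20)
The overall nim-sum is X = 20. A stack of size p has a winning move iff p XOR X < p (reduce it to p XOR X).
  15: 15 XOR 20 = 27 ≥ 15 — no move.
  7: 7 XOR 20 = 19 ≥ 7 — no move.
  9: 9 XOR 20 = 29 ≥ 9 — no move.
  22: 22 XOR 20 = 2 < 22 — winning move (to 2).
  6: 6 XOR 20 = 18 ≥ 6 — no move.
  5: 5 XOR 20 = 17 ≥ 5 — no move.
That gives 1 winning move.

1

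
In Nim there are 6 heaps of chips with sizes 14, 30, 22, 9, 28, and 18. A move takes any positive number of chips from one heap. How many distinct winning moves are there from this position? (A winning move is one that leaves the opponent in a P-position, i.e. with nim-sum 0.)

1

Compute the nim-sum pairwise:
14 ⊕ 30 = 16
16 ⊕ 22 = 6
6 ⊕ 9 = 15
15 ⊕ 28 = 19
19 ⊕ 18 = 1
The overall nim-sum is X = 1. A heap of size p has a winning move iff p XOR X < p (reduce it to p XOR X).
  14: 14 XOR 1 = 15 ≥ 14 — no move.
  30: 30 XOR 1 = 31 ≥ 30 — no move.
  22: 22 XOR 1 = 23 ≥ 22 — no move.
  9: 9 XOR 1 = 8 < 9 — winning move (to 8).
  28: 28 XOR 1 = 29 ≥ 28 — no move.
  18: 18 XOR 1 = 19 ≥ 18 — no move.
That gives 1 winning move.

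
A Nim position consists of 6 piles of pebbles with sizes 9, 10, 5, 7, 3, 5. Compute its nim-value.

7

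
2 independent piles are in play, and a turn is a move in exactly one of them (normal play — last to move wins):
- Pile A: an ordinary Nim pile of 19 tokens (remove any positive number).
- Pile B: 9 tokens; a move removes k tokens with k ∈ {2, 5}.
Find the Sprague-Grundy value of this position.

Pile A is a plain Nim pile of size 19, so its Grundy value is 19.
Grundy values for pile B (subtraction set {2, 5}):
k:     0  1  2  3  4  5  6  7  8  9
g(k):  0  0  1  1  0  2  1  0  0  1
So g(9) = 1.
The value of a disjunctive sum is the nim-sum of the parts.
Combined value = 19 XOR 1 = 18.

18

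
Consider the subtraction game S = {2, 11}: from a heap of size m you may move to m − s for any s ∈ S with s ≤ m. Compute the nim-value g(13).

0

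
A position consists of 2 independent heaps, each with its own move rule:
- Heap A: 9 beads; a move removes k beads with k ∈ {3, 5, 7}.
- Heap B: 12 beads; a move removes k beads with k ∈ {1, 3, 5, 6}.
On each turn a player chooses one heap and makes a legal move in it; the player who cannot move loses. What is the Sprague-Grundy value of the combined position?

Grundy values for heap A (subtraction set {3, 5, 7}):
g(0) = mex{} = 0
g(1) = mex{} = 0
g(2) = mex{} = 0
g(3) = mex{0} = 1
g(4) = mex{0} = 1
g(5) = mex{0} = 1
g(6) = mex{0,1} = 2
g(7) = mex{0,1} = 2
g(8) = mex{0,1} = 2
g(9) = mex{0,1,2} = 3
So g(9) = 3.
For heap B, compute g(0), g(1), … with moves {1, 3, 5, 6}:
g(0) = mex{} = 0
g(1) = mex{0} = 1
g(2) = mex{1} = 0
g(3) = mex{0} = 1
g(4) = mex{1} = 0
g(5) = mex{0} = 1
g(6) = mex{0,1} = 2
g(7) = mex{0,1,2} = 3
g(8) = mex{0,1,3} = 2
g(9) = mex{0,1,2} = 3
g(10) = mex{0,1,3} = 2
g(11) = mex{1,2} = 0
g(12) = mex{0,2,3} = 1
So g(12) = 1.
By the Sprague-Grundy theorem, the Grundy value of a sum of independent games is the XOR of the component values.
Combined value = 3 XOR 1 = 2.

2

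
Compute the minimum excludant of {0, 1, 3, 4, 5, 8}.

2

The values 0, 1 are all present; 2 is the first non-negative integer missing from the set.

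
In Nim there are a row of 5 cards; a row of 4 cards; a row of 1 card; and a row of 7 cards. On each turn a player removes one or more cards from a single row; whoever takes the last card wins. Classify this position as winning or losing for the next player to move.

Winning position

Nim-sum: 5 ⊕ 4 ⊕ 1 ⊕ 7 = 7.
The nim-sum is 7 ≠ 0, so this is an N-position: the player to move can win.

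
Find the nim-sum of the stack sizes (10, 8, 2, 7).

Compute the nim-sum pairwise:
10 ⊕ 8 = 2
2 ⊕ 2 = 0
0 ⊕ 7 = 7

7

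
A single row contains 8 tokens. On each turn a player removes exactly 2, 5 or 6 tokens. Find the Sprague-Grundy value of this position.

Build the Grundy sequence with g(k) = mex{g(k−s) : s ∈ {2, 5, 6}, s ≤ k}:
k:     0  1  2  3  4  5  6  7  8
g(k):  0  0  1  1  0  2  1  3  0
So g(8) = 0.

0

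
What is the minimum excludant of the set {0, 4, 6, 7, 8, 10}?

1

0 is in the set but 1 is not, so the mex is 1.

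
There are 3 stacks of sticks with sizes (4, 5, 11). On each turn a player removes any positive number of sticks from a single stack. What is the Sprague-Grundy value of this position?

10

Nim-sum: 4 ^ 5 ^ 11 = 10.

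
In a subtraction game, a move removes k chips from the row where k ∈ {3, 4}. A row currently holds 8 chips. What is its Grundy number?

Grundy values for subtraction set {3, 4}:
k:     0  1  2  3  4  5  6  7  8
g(k):  0  0  0  1  1  1  2  0  0
So g(8) = 0.

0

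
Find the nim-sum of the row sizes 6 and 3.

In binary:
  110  (6)
  011  (3)
  ---
  101  (5)

5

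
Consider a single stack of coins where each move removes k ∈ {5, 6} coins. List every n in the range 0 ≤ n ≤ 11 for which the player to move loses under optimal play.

0, 1, 2, 3, 4, 11

Grundy values for subtraction set {5, 6}:
k:     0  1  2  3  4  5  6  7  8  9 10 11
g(k):  0  0  0  0  0  1  1  1  1  1  2  0
The P-positions (g = 0) in 0..11 are 0, 1, 2, 3, 4, 11.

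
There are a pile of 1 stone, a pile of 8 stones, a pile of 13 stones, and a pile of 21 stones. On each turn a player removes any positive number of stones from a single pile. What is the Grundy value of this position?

17

Compute the nim-sum pairwise:
1 XOR 8 = 9
9 XOR 13 = 4
4 XOR 21 = 17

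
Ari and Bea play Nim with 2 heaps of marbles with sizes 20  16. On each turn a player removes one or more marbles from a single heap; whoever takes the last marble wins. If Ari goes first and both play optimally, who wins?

Nim-sum: 20 ^ 16 = 4.
The nim-sum is 4 ≠ 0, so this is an N-position: the player to move can win; Ari has a winning move.

Ari wins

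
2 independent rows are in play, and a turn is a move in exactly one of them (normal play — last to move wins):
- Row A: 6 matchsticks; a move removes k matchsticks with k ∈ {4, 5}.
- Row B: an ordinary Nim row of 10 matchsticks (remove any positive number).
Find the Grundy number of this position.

11

Build the Grundy sequence for row A with g(k) = mex{g(k−s) : s ∈ {4, 5}, s ≤ k}:
k:     0  1  2  3  4  5  6
g(k):  0  0  0  0  1  1  1
So g(6) = 1.
Row B is a plain Nim row of size 10, so its Grundy value is 10.
By the Sprague-Grundy theorem, the Grundy value of a sum of independent games is the XOR of the component values.
Combined value = 1 XOR 10 = 11.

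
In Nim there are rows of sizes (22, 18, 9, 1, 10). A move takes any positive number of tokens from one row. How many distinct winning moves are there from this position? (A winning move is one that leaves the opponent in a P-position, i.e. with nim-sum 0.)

1

Nim-sum: 22 ^ 18 ^ 9 ^ 1 ^ 10 = 6.
The overall nim-sum is X = 6. A row of size p has a winning move iff p XOR X < p (reduce it to p XOR X).
  22: 22 XOR 6 = 16 < 22 — winning move (to 16).
  18: 18 XOR 6 = 20 ≥ 18 — no move.
  9: 9 XOR 6 = 15 ≥ 9 — no move.
  1: 1 XOR 6 = 7 ≥ 1 — no move.
  10: 10 XOR 6 = 12 ≥ 10 — no move.
That gives 1 winning move.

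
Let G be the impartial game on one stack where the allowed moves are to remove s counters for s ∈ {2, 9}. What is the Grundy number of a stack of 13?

Grundy values for subtraction set {2, 9}:
g(0) = mex{} = 0
g(1) = mex{} = 0
g(2) = mex{0} = 1
g(3) = mex{0} = 1
g(4) = mex{1} = 0
g(5) = mex{1} = 0
g(6) = mex{0} = 1
g(7) = mex{0} = 1
g(8) = mex{1} = 0
g(9) = mex{0,1} = 2
g(10) = mex{0} = 1
g(11) = mex{1,2} = 0
g(12) = mex{1} = 0
g(13) = mex{0} = 1
So g(13) = 1.

1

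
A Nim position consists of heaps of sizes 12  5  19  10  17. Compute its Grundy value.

1

Bitwise XOR of the heap sizes:
  01100  (12)
  00101  (5)
  10011  (19)
  01010  (10)
  10001  (17)
  -----
  00001  (1)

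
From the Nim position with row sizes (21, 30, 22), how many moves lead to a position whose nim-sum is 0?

3

Nim-sum: 21 ⊕ 30 ⊕ 22 = 29.
The overall nim-sum is X = 29. A row of size p has a winning move iff p XOR X < p (reduce it to p XOR X).
  21: 21 XOR 29 = 8 < 21 — winning move (to 8).
  30: 30 XOR 29 = 3 < 30 — winning move (to 3).
  22: 22 XOR 29 = 11 < 22 — winning move (to 11).
That gives 3 winning moves.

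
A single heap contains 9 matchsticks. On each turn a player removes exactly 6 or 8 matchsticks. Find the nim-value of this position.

1

Grundy values for subtraction set {6, 8}:
k:     0  1  2  3  4  5  6  7  8  9
g(k):  0  0  0  0  0  0  1  1  1  1
So g(9) = 1.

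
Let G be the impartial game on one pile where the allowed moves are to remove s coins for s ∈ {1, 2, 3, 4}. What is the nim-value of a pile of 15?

Compute g(0), g(1), … for moves {1, 2, 3, 4}:
k:     0  1  2  3  4  5  6  7  8  9 10 11 12 13 14 15
g(k):  0  1  2  3  4  0  1  2  3  4  0  1  2  3  4  0
So g(15) = 0.

0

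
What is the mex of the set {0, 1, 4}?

The values 0, 1 are all present; 2 is the first non-negative integer missing from the set.

2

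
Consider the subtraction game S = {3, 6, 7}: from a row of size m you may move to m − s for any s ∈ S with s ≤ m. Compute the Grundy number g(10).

Grundy values for subtraction set {3, 6, 7}:
g(0) = mex{} = 0
g(1) = mex{} = 0
g(2) = mex{} = 0
g(3) = mex{0} = 1
g(4) = mex{0} = 1
g(5) = mex{0} = 1
g(6) = mex{0,1} = 2
g(7) = mex{0,1} = 2
g(8) = mex{0,1} = 2
g(9) = mex{0,1,2} = 3
g(10) = mex{1,2} = 0
So g(10) = 0.

0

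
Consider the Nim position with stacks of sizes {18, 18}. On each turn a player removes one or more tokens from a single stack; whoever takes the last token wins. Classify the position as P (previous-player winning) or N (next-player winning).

P-position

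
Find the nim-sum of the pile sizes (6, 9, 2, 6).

In binary:
  0110  (6)
  1001  (9)
  0010  (2)
  0110  (6)
  ----
  1011  (11)

11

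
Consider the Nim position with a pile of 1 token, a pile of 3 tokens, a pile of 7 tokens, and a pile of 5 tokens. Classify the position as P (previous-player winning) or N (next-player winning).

Write each in binary and XOR column by column:
  001  (1)
  011  (3)
  111  (7)
  101  (5)
  ---
  000  (0)
The nim-sum is 0, so this is a P-position: the player to move is in a losing position under optimal play.

P-position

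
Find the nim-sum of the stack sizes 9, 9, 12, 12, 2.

2

Nim-sum: 9 XOR 9 XOR 12 XOR 12 XOR 2 = 2.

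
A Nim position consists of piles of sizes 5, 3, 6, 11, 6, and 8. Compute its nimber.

5

Write each in binary and XOR column by column:
  0101  (5)
  0011  (3)
  0110  (6)
  1011  (11)
  0110  (6)
  1000  (8)
  ----
  0101  (5)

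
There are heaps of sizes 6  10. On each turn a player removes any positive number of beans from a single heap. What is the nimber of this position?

12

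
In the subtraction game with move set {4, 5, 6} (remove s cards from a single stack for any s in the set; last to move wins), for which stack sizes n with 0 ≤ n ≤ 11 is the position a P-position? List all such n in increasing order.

Build the Grundy sequence with g(k) = mex{g(k−s) : s ∈ {4, 5, 6}, s ≤ k}:
g(0) = mex{} = 0
g(1) = mex{} = 0
g(2) = mex{} = 0
g(3) = mex{} = 0
g(4) = mex{0} = 1
g(5) = mex{0} = 1
g(6) = mex{0} = 1
g(7) = mex{0} = 1
g(8) = mex{0,1} = 2
g(9) = mex{0,1} = 2
g(10) = mex{1} = 0
g(11) = mex{1} = 0
The P-positions (g = 0) in 0..11 are 0, 1, 2, 3, 10, 11.

0, 1, 2, 3, 10, 11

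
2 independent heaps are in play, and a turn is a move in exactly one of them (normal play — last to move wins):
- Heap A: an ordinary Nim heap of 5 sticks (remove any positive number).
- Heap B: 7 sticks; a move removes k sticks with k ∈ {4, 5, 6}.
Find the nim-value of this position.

4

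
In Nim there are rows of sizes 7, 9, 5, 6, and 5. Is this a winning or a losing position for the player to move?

Bitwise XOR of the heap sizes:
  0111  (7)
  1001  (9)
  0101  (5)
  0110  (6)
  0101  (5)
  ----
  1000  (8)
The nim-sum is 8 ≠ 0, so this is an N-position: the player to move can win.

Winning position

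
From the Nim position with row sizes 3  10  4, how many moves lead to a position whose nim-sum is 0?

Compute the nim-sum pairwise:
3 ^ 10 = 9
9 ^ 4 = 13
The overall nim-sum is X = 13. A row of size p has a winning move iff p XOR X < p (reduce it to p XOR X).
  3: 3 XOR 13 = 14 ≥ 3 — no move.
  10: 10 XOR 13 = 7 < 10 — winning move (to 7).
  4: 4 XOR 13 = 9 ≥ 4 — no move.
That gives 1 winning move.

1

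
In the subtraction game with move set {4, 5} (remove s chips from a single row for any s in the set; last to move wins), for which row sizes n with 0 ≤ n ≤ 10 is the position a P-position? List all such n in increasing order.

0, 1, 2, 3, 9, 10

Grundy values for subtraction set {4, 5}:
g(0) = mex{} = 0
g(1) = mex{} = 0
g(2) = mex{} = 0
g(3) = mex{} = 0
g(4) = mex{0} = 1
g(5) = mex{0} = 1
g(6) = mex{0} = 1
g(7) = mex{0} = 1
g(8) = mex{0,1} = 2
g(9) = mex{1} = 0
g(10) = mex{1} = 0
The P-positions (g = 0) in 0..10 are 0, 1, 2, 3, 9, 10.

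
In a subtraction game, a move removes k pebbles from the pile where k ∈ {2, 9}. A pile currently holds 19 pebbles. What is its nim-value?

Grundy values for subtraction set {2, 9}:
k:     0  1  2  3  4  5  6  7  8  9 10 11 12 13 14 15 16 17 18 19
g(k):  0  0  1  1  0  0  1  1  0  2  1  0  0  1  1  0  0  1  1  0
So g(19) = 0.

0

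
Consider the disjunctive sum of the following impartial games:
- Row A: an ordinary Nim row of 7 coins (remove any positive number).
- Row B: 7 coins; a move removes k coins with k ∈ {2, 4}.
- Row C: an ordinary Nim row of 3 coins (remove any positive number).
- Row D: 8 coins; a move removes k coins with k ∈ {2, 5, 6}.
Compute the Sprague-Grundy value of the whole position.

4

Row A is a plain Nim row of size 7, so its Grundy value is 7.
Grundy values for row B (subtraction set {2, 4}):
g(0) = mex{} = 0
g(1) = mex{} = 0
g(2) = mex{0} = 1
g(3) = mex{0} = 1
g(4) = mex{0,1} = 2
g(5) = mex{0,1} = 2
g(6) = mex{1,2} = 0
g(7) = mex{1,2} = 0
So g(7) = 0.
Row C is a plain Nim row of size 3, so its Grundy value is 3.
Build the Grundy sequence for row D with g(k) = mex{g(k−s) : s ∈ {2, 5, 6}, s ≤ k}:
k:     0  1  2  3  4  5  6  7  8
g(k):  0  0  1  1  0  2  1  3  0
So g(8) = 0.
The value of a disjunctive sum is the nim-sum of the parts.
Combined value = 7 XOR 0 XOR 3 XOR 0 = 4.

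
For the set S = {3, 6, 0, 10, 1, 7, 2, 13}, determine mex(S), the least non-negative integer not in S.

The values 0, 1, 2, 3 are all present; 4 is the first non-negative integer missing from the set.

4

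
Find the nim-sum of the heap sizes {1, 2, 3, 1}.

Nim-sum: 1 ^ 2 ^ 3 ^ 1 = 1.

1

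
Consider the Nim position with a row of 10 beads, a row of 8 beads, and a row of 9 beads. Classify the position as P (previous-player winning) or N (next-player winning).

In binary:
  1010  (10)
  1000  (8)
  1001  (9)
  ----
  1011  (11)
The nim-sum is 11 ≠ 0, so this is an N-position: the player to move can win.

N-position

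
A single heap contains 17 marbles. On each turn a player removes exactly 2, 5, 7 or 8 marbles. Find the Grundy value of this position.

3

Build the Grundy sequence with g(k) = mex{g(k−s) : s ∈ {2, 5, 7, 8}, s ≤ k}:
k:     0  1  2  3  4  5  6  7  8  9 10 11 12 13 14 15 16 17
g(k):  0  0  1  1  0  2  1  3  2  2  0  3  1  0  0  1  1  3
So g(17) = 3.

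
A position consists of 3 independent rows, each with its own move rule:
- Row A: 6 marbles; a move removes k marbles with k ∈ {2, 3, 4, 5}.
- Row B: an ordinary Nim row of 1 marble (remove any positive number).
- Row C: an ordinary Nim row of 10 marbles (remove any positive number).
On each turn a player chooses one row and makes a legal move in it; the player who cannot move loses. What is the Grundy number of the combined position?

8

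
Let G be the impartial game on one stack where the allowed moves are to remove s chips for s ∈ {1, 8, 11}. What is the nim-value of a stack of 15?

2

Build the Grundy sequence with g(k) = mex{g(k−s) : s ∈ {1, 8, 11}, s ≤ k}:
k:     0  1  2  3  4  5  6  7  8  9 10 11 12 13 14 15
g(k):  0  1  0  1  0  1  0  1  2  0  1  2  3  2  3  2
So g(15) = 2.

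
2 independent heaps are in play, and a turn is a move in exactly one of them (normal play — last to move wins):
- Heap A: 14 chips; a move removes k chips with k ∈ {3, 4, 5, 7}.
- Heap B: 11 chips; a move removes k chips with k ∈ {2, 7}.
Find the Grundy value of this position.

0

For heap A, compute g(0), g(1), … with moves {3, 4, 5, 7}:
g(0) = mex{} = 0
g(1) = mex{} = 0
g(2) = mex{} = 0
g(3) = mex{0} = 1
g(4) = mex{0} = 1
g(5) = mex{0} = 1
g(6) = mex{0,1} = 2
g(7) = mex{0,1} = 2
g(8) = mex{0,1} = 2
g(9) = mex{0,1,2} = 3
g(10) = mex{1,2} = 0
g(11) = mex{1,2} = 0
g(12) = mex{1,2,3} = 0
g(13) = mex{0,2,3} = 1
g(14) = mex{0,2,3} = 1
So g(14) = 1.
For heap B, compute g(0), g(1), … with moves {2, 7}:
g(0) = mex{} = 0
g(1) = mex{} = 0
g(2) = mex{0} = 1
g(3) = mex{0} = 1
g(4) = mex{1} = 0
g(5) = mex{1} = 0
g(6) = mex{0} = 1
g(7) = mex{0} = 1
g(8) = mex{0,1} = 2
g(9) = mex{1} = 0
g(10) = mex{1,2} = 0
g(11) = mex{0} = 1
So g(11) = 1.
The value of a disjunctive sum is the nim-sum of the parts.
Combined value = 1 ⊕ 1 = 0.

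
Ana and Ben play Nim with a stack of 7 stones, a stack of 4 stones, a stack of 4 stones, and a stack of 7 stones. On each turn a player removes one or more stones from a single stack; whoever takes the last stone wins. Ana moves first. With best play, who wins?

Ben wins

Compute the nim-sum pairwise:
7 XOR 4 = 3
3 XOR 4 = 7
7 XOR 7 = 0
The nim-sum is 0, so this is a P-position: the player to move is in a losing position under optimal play; Ana is about to move from it and so loses — Ben wins.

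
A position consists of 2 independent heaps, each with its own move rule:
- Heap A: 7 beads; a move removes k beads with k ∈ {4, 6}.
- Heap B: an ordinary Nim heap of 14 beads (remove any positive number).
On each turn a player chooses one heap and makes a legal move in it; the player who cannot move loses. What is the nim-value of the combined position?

15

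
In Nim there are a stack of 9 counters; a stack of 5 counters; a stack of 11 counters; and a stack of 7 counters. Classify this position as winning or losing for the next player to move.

Compute the nim-sum pairwise:
9 ⊕ 5 = 12
12 ⊕ 11 = 7
7 ⊕ 7 = 0
The nim-sum is 0, so this is a P-position: the player to move is in a losing position under optimal play.

Losing position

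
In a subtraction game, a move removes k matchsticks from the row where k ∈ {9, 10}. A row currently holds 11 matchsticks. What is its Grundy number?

1

Build the Grundy sequence with g(k) = mex{g(k−s) : s ∈ {9, 10}, s ≤ k}:
g(0) = mex{} = 0
g(1) = mex{} = 0
g(2) = mex{} = 0
g(3) = mex{} = 0
g(4) = mex{} = 0
g(5) = mex{} = 0
g(6) = mex{} = 0
g(7) = mex{} = 0
g(8) = mex{} = 0
g(9) = mex{0} = 1
g(10) = mex{0} = 1
g(11) = mex{0} = 1
So g(11) = 1.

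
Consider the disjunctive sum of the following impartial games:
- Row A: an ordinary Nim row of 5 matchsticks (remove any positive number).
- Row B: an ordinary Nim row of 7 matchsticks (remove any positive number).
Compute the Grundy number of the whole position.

2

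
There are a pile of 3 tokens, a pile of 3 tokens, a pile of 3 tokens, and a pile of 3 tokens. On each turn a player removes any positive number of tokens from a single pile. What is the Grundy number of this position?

0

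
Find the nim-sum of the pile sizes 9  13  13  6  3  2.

14

Bitwise XOR of the heap sizes:
  1001  (9)
  1101  (13)
  1101  (13)
  0110  (6)
  0011  (3)
  0010  (2)
  ----
  1110  (14)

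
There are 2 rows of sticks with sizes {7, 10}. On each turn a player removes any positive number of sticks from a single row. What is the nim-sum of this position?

Nim-sum: 7 XOR 10 = 13.

13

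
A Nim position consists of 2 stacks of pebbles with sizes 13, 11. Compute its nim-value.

6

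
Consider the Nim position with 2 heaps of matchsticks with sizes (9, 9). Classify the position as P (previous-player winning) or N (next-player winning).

Compute the nim-sum pairwise:
9 ^ 9 = 0
The nim-sum is 0, so this is a P-position: the player to move is in a losing position under optimal play.

P-position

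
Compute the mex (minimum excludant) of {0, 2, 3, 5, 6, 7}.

1

0 is in the set but 1 is not, so the mex is 1.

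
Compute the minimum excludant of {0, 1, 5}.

2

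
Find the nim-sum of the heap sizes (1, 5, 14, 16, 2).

24

Bitwise XOR of the heap sizes:
  00001  (1)
  00101  (5)
  01110  (14)
  10000  (16)
  00010  (2)
  -----
  11000  (24)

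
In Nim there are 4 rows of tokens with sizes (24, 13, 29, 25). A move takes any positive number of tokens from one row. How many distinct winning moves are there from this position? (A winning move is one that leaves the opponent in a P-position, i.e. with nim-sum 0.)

3

Compute the nim-sum pairwise:
24 ⊕ 13 = 21
21 ⊕ 29 = 8
8 ⊕ 25 = 17
The overall nim-sum is X = 17. A row of size p has a winning move iff p XOR X < p (reduce it to p XOR X).
  24: 24 XOR 17 = 9 < 24 — winning move (to 9).
  13: 13 XOR 17 = 28 ≥ 13 — no move.
  29: 29 XOR 17 = 12 < 29 — winning move (to 12).
  25: 25 XOR 17 = 8 < 25 — winning move (to 8).
That gives 3 winning moves.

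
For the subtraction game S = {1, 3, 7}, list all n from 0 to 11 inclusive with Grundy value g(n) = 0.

0, 2, 4, 6, 8, 10

Compute g(0), g(1), … for moves {1, 3, 7}:
k:     0  1  2  3  4  5  6  7  8  9 10 11
g(k):  0  1  0  1  0  1  0  1  0  1  0  1
The P-positions (g = 0) in 0..11 are 0, 2, 4, 6, 8, 10.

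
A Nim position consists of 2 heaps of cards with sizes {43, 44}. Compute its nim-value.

Nim-sum: 43 ⊕ 44 = 7.

7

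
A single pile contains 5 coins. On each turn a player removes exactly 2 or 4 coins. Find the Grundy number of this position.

2

Compute g(0), g(1), … for moves {2, 4}:
k:     0  1  2  3  4  5
g(k):  0  0  1  1  2  2
So g(5) = 2.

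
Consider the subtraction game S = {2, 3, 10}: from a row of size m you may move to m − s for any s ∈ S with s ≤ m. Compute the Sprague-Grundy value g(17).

0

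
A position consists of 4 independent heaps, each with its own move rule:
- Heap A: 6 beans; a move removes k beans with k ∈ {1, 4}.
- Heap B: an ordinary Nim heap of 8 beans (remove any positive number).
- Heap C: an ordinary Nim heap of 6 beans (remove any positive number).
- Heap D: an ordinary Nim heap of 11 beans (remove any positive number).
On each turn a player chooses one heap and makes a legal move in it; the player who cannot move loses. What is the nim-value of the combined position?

Grundy values for heap A (subtraction set {1, 4}):
g(0) = mex{} = 0
g(1) = mex{0} = 1
g(2) = mex{1} = 0
g(3) = mex{0} = 1
g(4) = mex{0,1} = 2
g(5) = mex{1,2} = 0
g(6) = mex{0} = 1
So g(6) = 1.
Heap B is a plain Nim heap of size 8, so its Grundy value is 8.
Heap C is a plain Nim heap of size 6, so its Grundy value is 6.
Heap D is a plain Nim heap of size 11, so its Grundy value is 11.
By the Sprague-Grundy theorem, the Grundy value of a sum of independent games is the XOR of the component values.
Combined value = 1 XOR 8 XOR 6 XOR 11 = 4.

4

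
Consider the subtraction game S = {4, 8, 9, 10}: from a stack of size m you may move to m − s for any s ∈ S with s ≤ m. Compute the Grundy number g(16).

Build the Grundy sequence with g(k) = mex{g(k−s) : s ∈ {4, 8, 9, 10}, s ≤ k}:
k:     0  1  2  3  4  5  6  7  8  9 10 11 12 13 14 15 16
g(k):  0  0  0  0  1  1  1  1  2  2  2  2  3  3  0  0  0
So g(16) = 0.

0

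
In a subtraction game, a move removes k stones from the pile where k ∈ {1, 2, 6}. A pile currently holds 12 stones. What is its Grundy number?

2

Compute g(0), g(1), … for moves {1, 2, 6}:
g(0) = mex{} = 0
g(1) = mex{0} = 1
g(2) = mex{0,1} = 2
g(3) = mex{1,2} = 0
g(4) = mex{0,2} = 1
g(5) = mex{0,1} = 2
g(6) = mex{0,1,2} = 3
g(7) = mex{1,2,3} = 0
g(8) = mex{0,2,3} = 1
g(9) = mex{0,1} = 2
g(10) = mex{1,2} = 0
g(11) = mex{0,2} = 1
g(12) = mex{0,1,3} = 2
So g(12) = 2.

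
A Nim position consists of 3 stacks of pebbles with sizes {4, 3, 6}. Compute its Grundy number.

1

Nim-sum: 4 XOR 3 XOR 6 = 1.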